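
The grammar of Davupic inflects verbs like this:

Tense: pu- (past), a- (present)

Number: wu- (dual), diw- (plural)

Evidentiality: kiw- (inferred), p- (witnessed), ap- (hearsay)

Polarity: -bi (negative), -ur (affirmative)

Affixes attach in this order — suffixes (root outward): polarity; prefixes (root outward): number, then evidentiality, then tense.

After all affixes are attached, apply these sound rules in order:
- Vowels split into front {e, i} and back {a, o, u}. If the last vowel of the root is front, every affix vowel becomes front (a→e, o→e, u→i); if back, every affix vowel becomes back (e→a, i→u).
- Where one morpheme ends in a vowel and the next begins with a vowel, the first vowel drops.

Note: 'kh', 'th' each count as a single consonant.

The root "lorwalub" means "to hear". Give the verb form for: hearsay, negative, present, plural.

apduwlorwalubbu

Attach number plural diw- → diwlorwalub.
Attach polarity negative -bi → diwlorwalubbi.
Attach evidentiality hearsay ap- → apdiwlorwalubbi.
Attach tense present a- → aapdiwlorwalubbi.
Apply vowel harmony: aapdiwlorwalubbi → aapduwlorwalubbu.
Apply vowel deletion: aapduwlorwalubbu → apduwlorwalubbu.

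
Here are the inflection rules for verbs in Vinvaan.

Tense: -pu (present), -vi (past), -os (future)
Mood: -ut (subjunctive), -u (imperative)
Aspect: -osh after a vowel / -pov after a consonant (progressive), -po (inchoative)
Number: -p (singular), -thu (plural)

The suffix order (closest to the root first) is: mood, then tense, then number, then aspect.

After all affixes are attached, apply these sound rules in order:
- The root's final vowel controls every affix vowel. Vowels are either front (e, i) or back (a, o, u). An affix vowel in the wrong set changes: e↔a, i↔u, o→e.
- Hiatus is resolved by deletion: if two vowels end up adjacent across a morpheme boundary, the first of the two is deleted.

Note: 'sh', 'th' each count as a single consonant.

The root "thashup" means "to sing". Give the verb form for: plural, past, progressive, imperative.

thashupuvuthosh

Attach mood imperative -u → thashupu.
Attach tense past -vi → thashupuvi.
Attach number plural -thu → thashupuvithu.
Attach aspect progressive -osh (after vowel 'u') → thashupuvithuosh.
Apply vowel harmony: thashupuvithuosh → thashupuvuthuosh.
Apply vowel deletion: thashupuvuthuosh → thashupuvuthosh.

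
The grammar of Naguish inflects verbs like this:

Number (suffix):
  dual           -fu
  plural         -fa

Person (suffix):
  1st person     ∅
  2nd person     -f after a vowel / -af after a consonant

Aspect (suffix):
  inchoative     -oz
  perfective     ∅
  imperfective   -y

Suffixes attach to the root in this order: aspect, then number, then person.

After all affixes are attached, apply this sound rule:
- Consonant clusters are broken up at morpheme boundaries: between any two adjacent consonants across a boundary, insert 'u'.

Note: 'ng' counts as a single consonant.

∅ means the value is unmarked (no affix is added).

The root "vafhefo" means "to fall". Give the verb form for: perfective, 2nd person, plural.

aspect = perfective: zero marking, form stays vafhefo.
Attach number plural -fa → vafhefofa.
Attach person 2nd person -f (after vowel 'a') → vafhefofaf.
Epenthesis: no change.

vafhefofaf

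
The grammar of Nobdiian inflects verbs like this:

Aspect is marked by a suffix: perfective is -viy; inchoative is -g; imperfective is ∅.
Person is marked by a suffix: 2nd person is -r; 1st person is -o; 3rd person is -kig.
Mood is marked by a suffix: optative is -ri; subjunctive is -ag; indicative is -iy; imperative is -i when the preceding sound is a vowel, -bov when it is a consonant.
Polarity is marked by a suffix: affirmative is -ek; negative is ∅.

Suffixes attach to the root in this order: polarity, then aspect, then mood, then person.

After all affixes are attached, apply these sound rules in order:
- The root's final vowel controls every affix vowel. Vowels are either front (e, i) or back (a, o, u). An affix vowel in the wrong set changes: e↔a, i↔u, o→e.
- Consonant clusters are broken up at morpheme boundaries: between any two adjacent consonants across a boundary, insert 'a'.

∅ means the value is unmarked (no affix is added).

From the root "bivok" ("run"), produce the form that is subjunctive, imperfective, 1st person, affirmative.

Attach polarity affirmative -ek → bivokek.
aspect = imperfective: zero marking, form stays bivokek.
Attach mood subjunctive -ag → bivokekag.
Attach person 1st person -o → bivokekago.
Apply vowel harmony: bivokekago → bivokakago.
Epenthesis: no change.

bivokakago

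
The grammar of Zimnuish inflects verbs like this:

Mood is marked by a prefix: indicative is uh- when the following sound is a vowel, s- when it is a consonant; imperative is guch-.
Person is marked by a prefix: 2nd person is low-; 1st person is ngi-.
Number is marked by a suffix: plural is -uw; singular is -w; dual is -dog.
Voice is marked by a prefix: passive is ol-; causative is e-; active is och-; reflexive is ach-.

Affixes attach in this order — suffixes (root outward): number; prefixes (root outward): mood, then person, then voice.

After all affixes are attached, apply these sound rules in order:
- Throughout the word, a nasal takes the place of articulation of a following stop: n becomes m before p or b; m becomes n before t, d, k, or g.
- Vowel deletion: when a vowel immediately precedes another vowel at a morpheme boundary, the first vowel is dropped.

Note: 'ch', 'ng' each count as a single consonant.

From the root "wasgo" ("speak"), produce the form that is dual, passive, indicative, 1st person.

olngiswasgodog

Attach mood indicative s- (before consonant 'w') → swasgo.
Attach person 1st person ngi- → ngiswasgo.
Attach number dual -dog → ngiswasgodog.
Attach voice passive ol- → olngiswasgodog.
Nasal assimilation: no change.
Vowel deletion: no change.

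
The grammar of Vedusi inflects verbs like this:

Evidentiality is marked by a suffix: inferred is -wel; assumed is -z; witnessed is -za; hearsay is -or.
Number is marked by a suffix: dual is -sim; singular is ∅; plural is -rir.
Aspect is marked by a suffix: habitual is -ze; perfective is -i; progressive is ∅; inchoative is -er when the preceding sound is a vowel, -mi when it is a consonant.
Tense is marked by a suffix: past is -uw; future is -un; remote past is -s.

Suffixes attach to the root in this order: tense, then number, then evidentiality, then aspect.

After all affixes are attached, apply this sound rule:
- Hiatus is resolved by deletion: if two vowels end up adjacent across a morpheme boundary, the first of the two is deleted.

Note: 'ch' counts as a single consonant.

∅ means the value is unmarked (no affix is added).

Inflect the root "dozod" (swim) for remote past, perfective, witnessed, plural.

dozodsrirzi

Attach tense remote past -s → dozods.
Attach number plural -rir → dozodsrir.
Attach evidentiality witnessed -za → dozodsrirza.
Attach aspect perfective -i → dozodsrirzai.
Apply vowel deletion: dozodsrirzai → dozodsrirzi.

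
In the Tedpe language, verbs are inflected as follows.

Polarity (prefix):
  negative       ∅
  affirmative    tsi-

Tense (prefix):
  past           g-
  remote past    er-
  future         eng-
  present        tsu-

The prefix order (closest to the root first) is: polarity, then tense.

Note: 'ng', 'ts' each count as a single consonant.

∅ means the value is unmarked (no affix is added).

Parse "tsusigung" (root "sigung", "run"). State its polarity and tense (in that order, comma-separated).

Segment: tsu-sigung.
polarity: ∅ → negative.
tense: tsu- → present.

negative, present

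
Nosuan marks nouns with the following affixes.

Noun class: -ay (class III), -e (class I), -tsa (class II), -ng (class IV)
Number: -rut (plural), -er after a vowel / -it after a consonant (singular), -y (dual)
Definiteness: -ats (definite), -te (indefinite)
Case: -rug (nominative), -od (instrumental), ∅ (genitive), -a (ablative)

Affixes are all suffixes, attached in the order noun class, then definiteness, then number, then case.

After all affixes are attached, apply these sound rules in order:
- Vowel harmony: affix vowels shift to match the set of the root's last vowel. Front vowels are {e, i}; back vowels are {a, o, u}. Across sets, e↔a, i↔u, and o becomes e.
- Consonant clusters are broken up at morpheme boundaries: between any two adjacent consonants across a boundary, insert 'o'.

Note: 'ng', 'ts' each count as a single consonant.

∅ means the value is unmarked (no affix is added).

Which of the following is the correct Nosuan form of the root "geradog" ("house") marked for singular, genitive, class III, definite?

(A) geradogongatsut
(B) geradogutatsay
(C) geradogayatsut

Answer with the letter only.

C

Attach noun class class III -ay → geradogay.
Attach definiteness definite -ats → geradogayats.
Attach number singular -it (after consonant 'ts') → geradogayatsit.
case = genitive: zero marking, form stays geradogayatsit.
Apply vowel harmony: geradogayatsit → geradogayatsut.
Epenthesis: no change.
So the correct form is geradogayatsut, option (C).
(B) geradogutatsay is wrong: it has the affixes in the wrong order.
(A) geradogongatsut is wrong: it uses class IV instead of class III for noun class.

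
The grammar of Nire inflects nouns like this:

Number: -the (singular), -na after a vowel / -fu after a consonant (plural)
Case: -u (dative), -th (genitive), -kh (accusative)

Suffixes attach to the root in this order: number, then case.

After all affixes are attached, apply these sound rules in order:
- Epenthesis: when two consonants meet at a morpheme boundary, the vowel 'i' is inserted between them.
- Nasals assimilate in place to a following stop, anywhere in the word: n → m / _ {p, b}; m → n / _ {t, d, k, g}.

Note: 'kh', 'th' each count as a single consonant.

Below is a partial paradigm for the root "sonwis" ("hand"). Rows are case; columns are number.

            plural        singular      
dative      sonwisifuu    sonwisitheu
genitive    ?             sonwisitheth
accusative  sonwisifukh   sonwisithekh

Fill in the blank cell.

sonwisifuth

Attach number plural -fu (after consonant 's') → sonwisfu.
Attach case genitive -th → sonwisfuth.
Apply epenthesis: sonwisfuth → sonwisifuth.
Nasal assimilation: no change.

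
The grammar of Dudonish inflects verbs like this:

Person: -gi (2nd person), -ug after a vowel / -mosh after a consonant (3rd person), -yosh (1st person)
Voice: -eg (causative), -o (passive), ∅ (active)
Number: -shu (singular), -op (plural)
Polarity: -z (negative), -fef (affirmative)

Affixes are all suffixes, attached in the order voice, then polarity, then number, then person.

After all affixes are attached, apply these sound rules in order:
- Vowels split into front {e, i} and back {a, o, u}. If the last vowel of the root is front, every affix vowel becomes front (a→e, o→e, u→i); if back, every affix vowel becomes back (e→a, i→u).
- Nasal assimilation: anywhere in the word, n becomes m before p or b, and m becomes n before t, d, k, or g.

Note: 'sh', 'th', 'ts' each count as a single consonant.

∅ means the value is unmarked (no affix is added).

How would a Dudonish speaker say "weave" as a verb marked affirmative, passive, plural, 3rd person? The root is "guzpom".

Attach voice passive -o → guzpomo.
Attach polarity affirmative -fef → guzpomofef.
Attach number plural -op → guzpomofefop.
Attach person 3rd person -mosh (after consonant 'p') → guzpomofefopmosh.
Apply vowel harmony: guzpomofefopmosh → guzpomofafopmosh.
Nasal assimilation: no change.

guzpomofafopmosh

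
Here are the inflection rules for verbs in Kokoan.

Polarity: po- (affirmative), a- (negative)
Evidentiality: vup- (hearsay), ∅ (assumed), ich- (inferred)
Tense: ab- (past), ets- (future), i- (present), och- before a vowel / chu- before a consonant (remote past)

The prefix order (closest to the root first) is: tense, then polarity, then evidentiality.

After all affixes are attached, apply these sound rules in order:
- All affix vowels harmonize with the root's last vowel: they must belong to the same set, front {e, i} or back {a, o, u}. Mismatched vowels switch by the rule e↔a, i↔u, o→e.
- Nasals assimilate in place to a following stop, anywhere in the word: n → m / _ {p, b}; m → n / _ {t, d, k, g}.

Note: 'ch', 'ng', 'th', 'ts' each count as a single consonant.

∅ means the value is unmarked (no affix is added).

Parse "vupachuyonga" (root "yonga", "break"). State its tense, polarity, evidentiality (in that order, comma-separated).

Segment: vup-a-chu-yonga.
tense: och/chu- → remote past.
polarity: a- → negative.
evidentiality: vup- → hearsay.

remote past, negative, hearsay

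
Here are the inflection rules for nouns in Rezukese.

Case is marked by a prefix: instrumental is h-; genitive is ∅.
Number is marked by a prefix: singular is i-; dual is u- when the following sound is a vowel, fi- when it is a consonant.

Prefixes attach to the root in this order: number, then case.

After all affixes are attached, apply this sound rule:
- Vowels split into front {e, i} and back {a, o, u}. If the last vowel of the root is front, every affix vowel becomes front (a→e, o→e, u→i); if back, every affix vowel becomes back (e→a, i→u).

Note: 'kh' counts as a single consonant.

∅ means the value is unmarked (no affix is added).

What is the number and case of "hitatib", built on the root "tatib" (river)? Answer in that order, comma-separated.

singular, instrumental

Segment: h-i-tatib.
number: i- → singular.
case: h- → instrumental.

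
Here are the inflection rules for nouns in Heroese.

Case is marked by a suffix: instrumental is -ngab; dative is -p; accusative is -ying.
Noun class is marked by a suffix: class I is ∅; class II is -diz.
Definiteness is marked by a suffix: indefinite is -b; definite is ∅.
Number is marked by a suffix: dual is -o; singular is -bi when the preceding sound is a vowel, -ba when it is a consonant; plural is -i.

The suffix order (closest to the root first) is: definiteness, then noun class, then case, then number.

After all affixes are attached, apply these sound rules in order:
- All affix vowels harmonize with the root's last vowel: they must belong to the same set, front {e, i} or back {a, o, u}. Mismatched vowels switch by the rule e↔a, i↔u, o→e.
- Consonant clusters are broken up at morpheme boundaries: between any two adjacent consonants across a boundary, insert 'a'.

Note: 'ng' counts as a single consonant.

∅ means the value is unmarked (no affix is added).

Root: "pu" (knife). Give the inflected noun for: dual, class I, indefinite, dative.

pubapo

Attach definiteness indefinite -b → pub.
noun class = class I: zero marking, form stays pub.
Attach case dative -p → pubp.
Attach number dual -o → pubpo.
Vowel harmony: no change.
Apply epenthesis: pubpo → pubapo.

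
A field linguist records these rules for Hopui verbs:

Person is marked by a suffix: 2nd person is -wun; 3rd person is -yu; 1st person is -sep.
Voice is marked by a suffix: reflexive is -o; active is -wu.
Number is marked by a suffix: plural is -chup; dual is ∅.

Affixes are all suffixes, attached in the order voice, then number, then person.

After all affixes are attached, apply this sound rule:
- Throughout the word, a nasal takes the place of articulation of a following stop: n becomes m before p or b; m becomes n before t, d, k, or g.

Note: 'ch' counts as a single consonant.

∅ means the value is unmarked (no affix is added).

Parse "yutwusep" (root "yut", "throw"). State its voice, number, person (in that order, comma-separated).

active, dual, 1st person

Segment: yut-wu-sep.
voice: -wu → active.
number: ∅ → dual.
person: -sep → 1st person.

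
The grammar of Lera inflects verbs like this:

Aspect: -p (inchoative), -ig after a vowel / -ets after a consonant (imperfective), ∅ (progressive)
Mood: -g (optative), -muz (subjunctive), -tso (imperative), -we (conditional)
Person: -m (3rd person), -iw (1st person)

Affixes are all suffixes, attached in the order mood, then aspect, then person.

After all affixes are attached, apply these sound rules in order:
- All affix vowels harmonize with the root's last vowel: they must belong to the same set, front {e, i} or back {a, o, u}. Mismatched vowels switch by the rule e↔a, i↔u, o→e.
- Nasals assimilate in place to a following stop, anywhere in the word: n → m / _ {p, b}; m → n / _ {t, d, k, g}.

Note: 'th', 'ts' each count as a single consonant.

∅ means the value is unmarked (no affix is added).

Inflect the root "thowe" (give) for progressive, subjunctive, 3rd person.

thowemizm

Attach mood subjunctive -muz → thowemuz.
aspect = progressive: zero marking, form stays thowemuz.
Attach person 3rd person -m → thowemuzm.
Apply vowel harmony: thowemuzm → thowemizm.
Nasal assimilation: no change.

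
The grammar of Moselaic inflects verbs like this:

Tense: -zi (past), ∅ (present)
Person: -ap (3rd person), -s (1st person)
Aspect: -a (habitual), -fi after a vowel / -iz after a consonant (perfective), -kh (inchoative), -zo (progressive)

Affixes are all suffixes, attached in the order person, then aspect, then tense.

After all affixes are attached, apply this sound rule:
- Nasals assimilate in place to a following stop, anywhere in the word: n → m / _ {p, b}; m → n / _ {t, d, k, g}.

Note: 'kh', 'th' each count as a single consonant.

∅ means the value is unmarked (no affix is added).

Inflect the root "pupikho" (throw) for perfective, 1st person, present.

Attach person 1st person -s → pupikhos.
Attach aspect perfective -iz (after consonant 's') → pupikhosiz.
tense = present: zero marking, form stays pupikhosiz.
Nasal assimilation: no change.

pupikhosiz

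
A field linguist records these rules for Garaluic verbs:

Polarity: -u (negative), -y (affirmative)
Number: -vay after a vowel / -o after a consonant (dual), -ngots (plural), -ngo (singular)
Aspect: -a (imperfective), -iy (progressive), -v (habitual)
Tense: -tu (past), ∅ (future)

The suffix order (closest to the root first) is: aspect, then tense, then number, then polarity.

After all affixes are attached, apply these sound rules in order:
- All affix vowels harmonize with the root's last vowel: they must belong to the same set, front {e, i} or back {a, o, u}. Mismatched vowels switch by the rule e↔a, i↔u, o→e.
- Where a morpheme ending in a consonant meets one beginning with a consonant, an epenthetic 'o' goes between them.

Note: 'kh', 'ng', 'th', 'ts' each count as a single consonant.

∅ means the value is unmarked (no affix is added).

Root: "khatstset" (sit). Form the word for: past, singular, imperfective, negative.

Attach aspect imperfective -a → khatstseta.
Attach tense past -tu → khatstsetatu.
Attach number singular -ngo → khatstsetatungo.
Attach polarity negative -u → khatstsetatungou.
Apply vowel harmony: khatstsetatungou → khatstsetetingei.
Epenthesis: no change.

khatstsetetingei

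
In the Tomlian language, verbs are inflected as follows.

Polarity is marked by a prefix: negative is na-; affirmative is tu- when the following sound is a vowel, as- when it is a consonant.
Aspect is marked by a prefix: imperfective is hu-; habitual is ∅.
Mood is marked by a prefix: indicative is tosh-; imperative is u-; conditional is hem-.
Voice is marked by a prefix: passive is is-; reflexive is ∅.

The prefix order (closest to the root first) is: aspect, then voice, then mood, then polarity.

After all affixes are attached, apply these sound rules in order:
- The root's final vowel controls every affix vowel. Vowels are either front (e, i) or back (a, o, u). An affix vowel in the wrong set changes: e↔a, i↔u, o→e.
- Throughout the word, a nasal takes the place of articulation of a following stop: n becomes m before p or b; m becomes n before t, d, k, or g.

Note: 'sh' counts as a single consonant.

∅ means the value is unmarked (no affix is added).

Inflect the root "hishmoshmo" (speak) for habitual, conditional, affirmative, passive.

aspect = habitual: zero marking, form stays hishmoshmo.
Attach voice passive is- → ishishmoshmo.
Attach mood conditional hem- → hemishishmoshmo.
Attach polarity affirmative as- (before consonant 'h') → ashemishishmoshmo.
Apply vowel harmony: ashemishishmoshmo → ashamushishmoshmo.
Nasal assimilation: no change.

ashamushishmoshmo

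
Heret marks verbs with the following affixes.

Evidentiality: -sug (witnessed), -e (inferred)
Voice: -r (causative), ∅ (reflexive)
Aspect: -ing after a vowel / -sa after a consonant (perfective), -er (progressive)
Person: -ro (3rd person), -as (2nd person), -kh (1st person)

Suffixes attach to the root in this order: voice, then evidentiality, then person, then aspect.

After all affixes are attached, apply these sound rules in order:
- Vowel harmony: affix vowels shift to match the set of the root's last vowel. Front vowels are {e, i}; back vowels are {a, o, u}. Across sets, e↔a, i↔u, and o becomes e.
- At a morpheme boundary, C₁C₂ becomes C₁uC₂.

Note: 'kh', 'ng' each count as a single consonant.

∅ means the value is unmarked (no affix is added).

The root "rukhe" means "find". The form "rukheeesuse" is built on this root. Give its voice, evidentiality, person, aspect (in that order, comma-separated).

Segment: rukhe-e-as-sa.
voice: ∅ → reflexive.
evidentiality: -e → inferred.
person: -as → 2nd person.
aspect: -ing/sa → perfective.

reflexive, inferred, 2nd person, perfective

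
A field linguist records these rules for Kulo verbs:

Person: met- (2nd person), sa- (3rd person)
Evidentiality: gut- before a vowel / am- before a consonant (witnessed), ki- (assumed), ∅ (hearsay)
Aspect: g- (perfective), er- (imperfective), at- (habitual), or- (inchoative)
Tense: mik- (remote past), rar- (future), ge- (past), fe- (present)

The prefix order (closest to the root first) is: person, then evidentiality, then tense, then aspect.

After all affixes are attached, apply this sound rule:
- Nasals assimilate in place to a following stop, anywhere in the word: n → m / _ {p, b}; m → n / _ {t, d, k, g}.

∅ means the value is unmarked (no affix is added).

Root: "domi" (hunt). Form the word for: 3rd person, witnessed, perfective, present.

Attach person 3rd person sa- → sadomi.
Attach evidentiality witnessed am- (before consonant 's') → amsadomi.
Attach tense present fe- → feamsadomi.
Attach aspect perfective g- → gfeamsadomi.
Nasal assimilation: no change.

gfeamsadomi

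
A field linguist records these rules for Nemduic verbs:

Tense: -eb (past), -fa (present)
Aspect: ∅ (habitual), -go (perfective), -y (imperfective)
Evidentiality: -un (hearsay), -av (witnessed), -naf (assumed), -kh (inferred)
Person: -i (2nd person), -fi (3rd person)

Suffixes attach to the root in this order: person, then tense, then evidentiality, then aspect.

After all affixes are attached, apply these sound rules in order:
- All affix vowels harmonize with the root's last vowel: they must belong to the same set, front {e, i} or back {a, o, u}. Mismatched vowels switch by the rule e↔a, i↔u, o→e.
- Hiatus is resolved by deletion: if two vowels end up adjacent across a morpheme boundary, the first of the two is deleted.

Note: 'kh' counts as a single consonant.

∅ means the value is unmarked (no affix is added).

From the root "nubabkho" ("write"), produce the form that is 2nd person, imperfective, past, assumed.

Attach person 2nd person -i → nubabkhoi.
Attach tense past -eb → nubabkhoieb.
Attach evidentiality assumed -naf → nubabkhoiebnaf.
Attach aspect imperfective -y → nubabkhoiebnafy.
Apply vowel harmony: nubabkhoiebnafy → nubabkhouabnafy.
Apply vowel deletion: nubabkhouabnafy → nubabkhabnafy.

nubabkhabnafy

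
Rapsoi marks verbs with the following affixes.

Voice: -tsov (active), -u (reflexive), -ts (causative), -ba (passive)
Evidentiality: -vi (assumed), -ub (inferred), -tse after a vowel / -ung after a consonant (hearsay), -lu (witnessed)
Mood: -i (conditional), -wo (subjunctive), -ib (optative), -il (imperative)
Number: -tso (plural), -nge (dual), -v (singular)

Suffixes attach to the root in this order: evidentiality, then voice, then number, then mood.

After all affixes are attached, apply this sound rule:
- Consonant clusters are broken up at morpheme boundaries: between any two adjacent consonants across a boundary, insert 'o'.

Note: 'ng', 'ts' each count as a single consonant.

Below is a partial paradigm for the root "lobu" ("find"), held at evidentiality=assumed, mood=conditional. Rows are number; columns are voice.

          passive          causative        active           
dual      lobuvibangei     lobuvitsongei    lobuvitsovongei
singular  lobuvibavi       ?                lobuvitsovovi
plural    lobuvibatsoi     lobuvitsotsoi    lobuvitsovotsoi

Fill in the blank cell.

lobuvitsovi

Attach evidentiality assumed -vi → lobuvi.
Attach voice causative -ts → lobuvits.
Attach number singular -v → lobuvitsv.
Attach mood conditional -i → lobuvitsvi.
Apply epenthesis: lobuvitsvi → lobuvitsovi.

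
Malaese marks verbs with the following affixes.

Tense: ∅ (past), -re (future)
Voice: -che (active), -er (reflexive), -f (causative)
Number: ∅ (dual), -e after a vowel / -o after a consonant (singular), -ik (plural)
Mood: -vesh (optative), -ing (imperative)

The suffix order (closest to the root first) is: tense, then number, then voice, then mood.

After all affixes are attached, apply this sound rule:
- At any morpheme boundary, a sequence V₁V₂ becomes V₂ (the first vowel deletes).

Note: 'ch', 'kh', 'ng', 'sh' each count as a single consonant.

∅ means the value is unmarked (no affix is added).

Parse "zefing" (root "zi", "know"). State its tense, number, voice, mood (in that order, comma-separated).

past, singular, causative, imperative

Segment: zi-e-f-ing.
tense: ∅ → past.
number: -e/o → singular.
voice: -f → causative.
mood: -ing → imperative.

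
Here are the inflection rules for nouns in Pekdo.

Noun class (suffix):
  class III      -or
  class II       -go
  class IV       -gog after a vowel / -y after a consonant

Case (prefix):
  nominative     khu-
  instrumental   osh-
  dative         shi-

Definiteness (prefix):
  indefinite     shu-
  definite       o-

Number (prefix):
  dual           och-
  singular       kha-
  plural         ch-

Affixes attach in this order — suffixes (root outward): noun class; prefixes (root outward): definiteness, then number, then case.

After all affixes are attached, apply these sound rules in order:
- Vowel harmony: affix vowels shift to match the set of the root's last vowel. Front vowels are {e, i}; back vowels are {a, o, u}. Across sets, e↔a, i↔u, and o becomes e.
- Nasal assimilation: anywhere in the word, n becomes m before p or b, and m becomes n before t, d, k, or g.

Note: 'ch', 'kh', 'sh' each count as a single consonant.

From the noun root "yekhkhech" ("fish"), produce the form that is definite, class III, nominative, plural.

khicheyekhkhecher

Attach noun class class III -or → yekhkhechor.
Attach definiteness definite o- → oyekhkhechor.
Attach number plural ch- → choyekhkhechor.
Attach case nominative khu- → khuchoyekhkhechor.
Apply vowel harmony: khuchoyekhkhechor → khicheyekhkhecher.
Nasal assimilation: no change.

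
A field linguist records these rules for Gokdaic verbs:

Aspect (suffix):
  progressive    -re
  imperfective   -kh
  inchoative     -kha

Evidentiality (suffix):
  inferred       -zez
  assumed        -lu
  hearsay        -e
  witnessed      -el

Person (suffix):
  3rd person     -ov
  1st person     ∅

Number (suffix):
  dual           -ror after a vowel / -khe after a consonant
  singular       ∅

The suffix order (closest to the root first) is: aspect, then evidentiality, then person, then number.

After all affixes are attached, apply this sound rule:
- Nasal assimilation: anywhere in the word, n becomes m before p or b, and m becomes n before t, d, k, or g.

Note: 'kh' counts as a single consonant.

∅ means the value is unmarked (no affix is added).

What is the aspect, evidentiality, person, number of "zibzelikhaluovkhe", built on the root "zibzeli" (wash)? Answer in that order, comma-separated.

inchoative, assumed, 3rd person, dual

Segment: zibzeli-kha-lu-ov-khe.
aspect: -kha → inchoative.
evidentiality: -lu → assumed.
person: -ov → 3rd person.
number: -ror/khe → dual.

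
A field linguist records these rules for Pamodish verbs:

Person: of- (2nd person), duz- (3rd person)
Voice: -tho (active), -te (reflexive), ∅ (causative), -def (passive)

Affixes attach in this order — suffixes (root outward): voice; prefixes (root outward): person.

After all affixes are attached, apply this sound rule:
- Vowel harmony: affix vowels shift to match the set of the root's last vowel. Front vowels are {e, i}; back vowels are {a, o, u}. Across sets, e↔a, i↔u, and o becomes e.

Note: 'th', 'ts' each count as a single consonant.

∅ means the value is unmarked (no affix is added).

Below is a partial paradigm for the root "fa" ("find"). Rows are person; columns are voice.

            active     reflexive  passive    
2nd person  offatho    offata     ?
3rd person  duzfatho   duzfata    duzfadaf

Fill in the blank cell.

offadaf

Attach person 2nd person of- → offa.
Attach voice passive -def → offadef.
Apply vowel harmony: offadef → offadaf.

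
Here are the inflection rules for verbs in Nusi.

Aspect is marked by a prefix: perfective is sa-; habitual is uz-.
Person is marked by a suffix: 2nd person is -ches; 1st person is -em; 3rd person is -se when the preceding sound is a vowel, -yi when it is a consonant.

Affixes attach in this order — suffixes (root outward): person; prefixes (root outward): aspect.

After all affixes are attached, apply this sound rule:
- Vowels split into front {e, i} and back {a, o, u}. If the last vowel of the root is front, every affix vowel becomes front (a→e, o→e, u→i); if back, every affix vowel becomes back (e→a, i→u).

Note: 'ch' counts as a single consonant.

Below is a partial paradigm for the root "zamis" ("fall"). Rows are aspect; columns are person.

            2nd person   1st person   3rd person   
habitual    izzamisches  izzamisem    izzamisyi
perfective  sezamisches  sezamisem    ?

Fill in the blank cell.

sezamisyi

Attach person 3rd person -yi (after consonant 's') → zamisyi.
Attach aspect perfective sa- → sazamisyi.
Apply vowel harmony: sazamisyi → sezamisyi.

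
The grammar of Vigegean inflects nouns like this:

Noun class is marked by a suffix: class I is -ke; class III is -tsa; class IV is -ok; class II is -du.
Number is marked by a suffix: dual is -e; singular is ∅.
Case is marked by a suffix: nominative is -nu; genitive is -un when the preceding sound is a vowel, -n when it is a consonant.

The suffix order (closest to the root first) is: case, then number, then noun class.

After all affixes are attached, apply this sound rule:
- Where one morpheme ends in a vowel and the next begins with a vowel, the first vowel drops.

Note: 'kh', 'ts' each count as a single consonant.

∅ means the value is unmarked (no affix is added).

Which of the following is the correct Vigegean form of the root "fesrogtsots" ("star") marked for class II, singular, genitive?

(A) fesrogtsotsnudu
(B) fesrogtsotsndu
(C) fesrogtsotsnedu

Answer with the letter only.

Attach case genitive -n (after consonant 'ts') → fesrogtsotsn.
number = singular: zero marking, form stays fesrogtsotsn.
Attach noun class class II -du → fesrogtsotsndu.
Vowel deletion: no change.
So the correct form is fesrogtsotsndu, option (B).
(A) fesrogtsotsnudu is wrong: it uses nominative instead of genitive for case.
(C) fesrogtsotsnedu is wrong: it uses dual instead of singular for number.

B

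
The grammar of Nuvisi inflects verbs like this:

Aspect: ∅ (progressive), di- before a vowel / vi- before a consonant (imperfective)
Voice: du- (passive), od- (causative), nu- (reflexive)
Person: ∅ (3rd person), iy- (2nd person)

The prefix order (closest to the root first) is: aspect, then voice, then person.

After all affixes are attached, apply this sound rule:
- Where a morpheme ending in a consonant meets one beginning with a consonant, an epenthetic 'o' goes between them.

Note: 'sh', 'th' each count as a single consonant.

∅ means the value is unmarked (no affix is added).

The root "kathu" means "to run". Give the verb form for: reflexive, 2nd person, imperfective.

iyonuvikathu

Attach aspect imperfective vi- (before consonant 'k') → vikathu.
Attach voice reflexive nu- → nuvikathu.
Attach person 2nd person iy- → iynuvikathu.
Apply epenthesis: iynuvikathu → iyonuvikathu.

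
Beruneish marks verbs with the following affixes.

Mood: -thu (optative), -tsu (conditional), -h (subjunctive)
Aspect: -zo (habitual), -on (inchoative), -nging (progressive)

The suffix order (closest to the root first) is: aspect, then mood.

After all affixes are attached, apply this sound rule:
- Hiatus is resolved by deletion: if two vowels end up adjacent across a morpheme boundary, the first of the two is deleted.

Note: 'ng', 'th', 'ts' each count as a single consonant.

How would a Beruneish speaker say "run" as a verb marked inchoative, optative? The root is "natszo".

natszonthu

Attach aspect inchoative -on → natszoon.
Attach mood optative -thu → natszoonthu.
Apply vowel deletion: natszoonthu → natszonthu.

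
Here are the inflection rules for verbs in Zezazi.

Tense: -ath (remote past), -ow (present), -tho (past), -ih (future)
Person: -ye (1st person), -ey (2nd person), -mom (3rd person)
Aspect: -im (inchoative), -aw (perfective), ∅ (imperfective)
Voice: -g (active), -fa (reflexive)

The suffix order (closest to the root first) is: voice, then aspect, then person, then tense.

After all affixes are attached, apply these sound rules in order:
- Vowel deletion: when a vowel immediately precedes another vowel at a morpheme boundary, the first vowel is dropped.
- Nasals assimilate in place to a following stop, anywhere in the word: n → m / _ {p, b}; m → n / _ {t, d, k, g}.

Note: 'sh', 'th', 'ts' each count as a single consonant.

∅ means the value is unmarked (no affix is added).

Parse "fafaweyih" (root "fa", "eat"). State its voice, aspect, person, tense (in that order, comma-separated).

reflexive, perfective, 2nd person, future

Segment: fa-fa-aw-ey-ih.
voice: -fa → reflexive.
aspect: -aw → perfective.
person: -ey → 2nd person.
tense: -ih → future.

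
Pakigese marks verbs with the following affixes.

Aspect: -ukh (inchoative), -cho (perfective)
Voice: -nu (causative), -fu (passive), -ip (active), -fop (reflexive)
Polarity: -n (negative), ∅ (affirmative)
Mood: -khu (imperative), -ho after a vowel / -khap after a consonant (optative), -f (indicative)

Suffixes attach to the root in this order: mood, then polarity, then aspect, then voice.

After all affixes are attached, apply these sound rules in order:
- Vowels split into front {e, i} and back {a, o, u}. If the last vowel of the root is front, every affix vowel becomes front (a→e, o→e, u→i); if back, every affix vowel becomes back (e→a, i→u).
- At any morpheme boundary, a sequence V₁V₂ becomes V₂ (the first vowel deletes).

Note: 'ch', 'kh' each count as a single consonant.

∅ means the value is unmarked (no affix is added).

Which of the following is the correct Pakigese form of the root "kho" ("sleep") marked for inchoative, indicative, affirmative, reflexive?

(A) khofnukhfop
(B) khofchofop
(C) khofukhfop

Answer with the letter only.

Attach mood indicative -f → khof.
polarity = affirmative: zero marking, form stays khof.
Attach aspect inchoative -ukh → khofukh.
Attach voice reflexive -fop → khofukhfop.
Vowel harmony: no change.
Vowel deletion: no change.
So the correct form is khofukhfop, option (C).
(B) khofchofop is wrong: it uses perfective instead of inchoative for aspect.
(A) khofnukhfop is wrong: it uses negative instead of affirmative for polarity.

C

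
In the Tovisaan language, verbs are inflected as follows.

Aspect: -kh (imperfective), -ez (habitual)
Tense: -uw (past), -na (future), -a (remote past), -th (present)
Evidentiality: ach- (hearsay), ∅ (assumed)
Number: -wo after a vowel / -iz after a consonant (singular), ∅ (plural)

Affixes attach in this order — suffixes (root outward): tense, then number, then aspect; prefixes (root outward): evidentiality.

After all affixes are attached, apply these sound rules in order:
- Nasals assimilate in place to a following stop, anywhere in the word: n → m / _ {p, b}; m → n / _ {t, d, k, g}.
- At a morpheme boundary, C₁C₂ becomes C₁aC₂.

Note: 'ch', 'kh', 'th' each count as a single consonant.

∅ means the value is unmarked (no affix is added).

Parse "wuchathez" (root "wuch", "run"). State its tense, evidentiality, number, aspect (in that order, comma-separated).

Segment: wuch-th-ez.
tense: -th → present.
evidentiality: ∅ → assumed.
number: ∅ → plural.
aspect: -ez → habitual.

present, assumed, plural, habitual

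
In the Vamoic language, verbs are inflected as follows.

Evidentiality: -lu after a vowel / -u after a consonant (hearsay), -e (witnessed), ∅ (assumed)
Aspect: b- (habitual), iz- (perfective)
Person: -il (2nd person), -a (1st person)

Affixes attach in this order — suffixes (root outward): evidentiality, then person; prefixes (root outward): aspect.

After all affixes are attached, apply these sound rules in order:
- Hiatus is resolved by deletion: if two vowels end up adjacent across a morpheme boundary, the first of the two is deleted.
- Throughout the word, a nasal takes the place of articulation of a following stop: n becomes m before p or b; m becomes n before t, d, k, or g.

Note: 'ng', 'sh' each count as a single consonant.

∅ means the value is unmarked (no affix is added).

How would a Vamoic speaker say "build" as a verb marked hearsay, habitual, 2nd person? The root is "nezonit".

Attach evidentiality hearsay -u (after consonant 't') → nezonitu.
Attach person 2nd person -il → nezonituil.
Attach aspect habitual b- → bnezonituil.
Apply vowel deletion: bnezonituil → bnezonitil.
Nasal assimilation: no change.

bnezonitil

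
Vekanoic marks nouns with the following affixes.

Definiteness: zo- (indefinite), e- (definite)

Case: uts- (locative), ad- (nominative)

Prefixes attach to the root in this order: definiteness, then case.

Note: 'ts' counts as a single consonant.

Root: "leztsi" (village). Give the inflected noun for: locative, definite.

Attach definiteness definite e- → eleztsi.
Attach case locative uts- → utseleztsi.

utseleztsi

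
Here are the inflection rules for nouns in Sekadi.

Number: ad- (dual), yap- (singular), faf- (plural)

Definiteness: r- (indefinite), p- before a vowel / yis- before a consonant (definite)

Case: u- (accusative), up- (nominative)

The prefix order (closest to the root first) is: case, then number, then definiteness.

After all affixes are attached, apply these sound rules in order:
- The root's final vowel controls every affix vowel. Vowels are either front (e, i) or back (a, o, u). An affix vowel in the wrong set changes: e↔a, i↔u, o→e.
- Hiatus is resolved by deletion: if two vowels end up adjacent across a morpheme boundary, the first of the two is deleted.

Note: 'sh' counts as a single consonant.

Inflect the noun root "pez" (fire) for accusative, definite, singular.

Attach case accusative u- → upez.
Attach number singular yap- → yapupez.
Attach definiteness definite yis- (before consonant 'y') → yisyapupez.
Apply vowel harmony: yisyapupez → yisyepipez.
Vowel deletion: no change.

yisyepipez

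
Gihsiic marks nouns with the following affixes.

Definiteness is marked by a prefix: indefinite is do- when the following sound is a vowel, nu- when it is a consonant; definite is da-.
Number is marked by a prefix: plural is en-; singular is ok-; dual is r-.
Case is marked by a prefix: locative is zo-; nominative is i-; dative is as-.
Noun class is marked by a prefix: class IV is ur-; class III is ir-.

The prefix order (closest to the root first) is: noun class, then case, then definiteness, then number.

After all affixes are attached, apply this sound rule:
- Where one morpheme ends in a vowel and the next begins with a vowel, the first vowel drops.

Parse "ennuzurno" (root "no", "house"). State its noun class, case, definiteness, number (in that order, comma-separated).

class IV, locative, indefinite, plural

Segment: en-nu-zo-ur-no.
noun class: ur- → class IV.
case: zo- → locative.
definiteness: do/nu- → indefinite.
number: en- → plural.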